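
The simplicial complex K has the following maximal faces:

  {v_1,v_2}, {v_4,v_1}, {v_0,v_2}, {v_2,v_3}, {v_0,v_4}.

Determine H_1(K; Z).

H_1 ≅ Z.

Take the total order v_0 < v_1 < v_2 < v_3 < v_4 on the vertex set. Then K (dimension 1) consists of the simplices:

  0-simplices (5): [v_0], [v_1], [v_2], [v_3], [v_4]
  1-simplices (5): [v_0,v_2], [v_0,v_4], [v_1,v_2], [v_1,v_4], [v_2,v_3]

so the chain groups are C_0 ≅ Z^5, C_1 ≅ Z^5.

Boundary ∂_1: C_1 → C_0 is given by ∂[p,q] = [q] − [p].
The 5×5 boundary matrix has rank 4 and Smith normal form diag(1,1,1,1).

Computing H_k = (kernel of ∂_k) / (image of ∂_{k+1}):

  H_1: rank ker ∂_1 − rank ∂_2 = (5 − 4) − 0 = 1, and there is no ∂_2, so H_1 ≅ Z.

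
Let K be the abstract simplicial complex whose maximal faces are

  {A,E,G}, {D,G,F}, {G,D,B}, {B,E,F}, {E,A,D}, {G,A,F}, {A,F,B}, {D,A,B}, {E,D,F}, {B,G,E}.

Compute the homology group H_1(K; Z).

H_1 ≅ Z_2.

K has 6 vertices, 15 edges, 10 triangles.
rank ∂_1 = 5, rank ∂_2 = 10 ⇒ b_1 = 15 − 5 − 10 = 0; ∂_2 has invariant factor(s) [2] giving torsion. So H_1 ≅ Z_2.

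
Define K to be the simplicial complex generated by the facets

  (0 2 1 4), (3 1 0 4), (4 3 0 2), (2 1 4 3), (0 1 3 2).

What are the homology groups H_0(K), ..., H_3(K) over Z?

H_0 = Z,  H_1 = 0,  H_2 = 0,  H_3 = Z.

Fix the vertex order 0 < 1 < 2 < 3 < 4 and write every simplex with vertices in increasing order. Then dim K = 3 and the simplices of K are:

  0-simplices (5): [0], [1], [2], [3], [4]
  1-simplices (10): [0,1], [0,2], [0,3], [0,4], [1,2], [1,3], [1,4], [2,3], [2,4], [3,4]
  2-simplices (10): [0,1,2], [0,1,3], [0,1,4], [0,2,3], [0,2,4], [0,3,4], [1,2,3], [1,2,4], [1,3,4], [2,3,4]
  3-simplices (5): [0,1,2,3], [0,1,2,4], [0,1,3,4], [0,2,3,4], [1,2,3,4]

Hence C_0 ≅ Z^5, C_1 ≅ Z^10, C_2 ≅ Z^10, C_3 ≅ Z^5.

Boundary ∂_1: C_1 → C_0 sends each edge [p,q] (with p < q) to q − p. For instance
  ∂[0,2] = [2] − [0].
The 5×10 boundary matrix has rank 4 and Smith normal form diag(1,1,1,1).

Boundary ∂_2: C_2 → C_1 sends each 2-simplex [p,q,r] to [q,r] − [p,r] + [p,q]. For instance
  ∂[1,3,4] = [3,4] − [1,4] + [1,3],
  ∂[1,2,4] = [2,4] − [1,4] + [1,2].
This gives a 10×10 integer matrix of rank 6; reducing to Smith normal form yields diagonal entries (1,1,1,1,1,1).

The boundary map ∂_3: C_3 → C_2 sends each 3-simplex σ to the alternating sum Σ_i (−1)^i (σ with its i-th vertex removed). For instance
  ∂[0,1,2,3] = [1,2,3] − [0,2,3] + [0,1,3] − [0,1,2],
  ∂[1,2,3,4] = [2,3,4] − [1,3,4] + [1,2,4] − [1,2,3].
The 10×5 boundary matrix has rank 4 and Smith normal form diag(1,1,1,1).

Now H_k = ker ∂_k / im ∂_{k+1}, so:

  H_0: rank C_0 − rank ∂_1 = 5 − 4 = 1, and the invariant factors of ∂_1 are all 1, so H_0 ≅ Z.
  H_1: rank ker ∂_1 − rank ∂_2 = (10 − 4) − 6 = 0, and the invariant factors of ∂_2 are all 1, so H_1 ≅ 0.
  H_2: rank ker ∂_2 − rank ∂_3 = (10 − 6) − 4 = 0, and the invariant factors of ∂_3 are all 1, so H_2 ≅ 0.
  H_3: rank ker ∂_3 − rank ∂_4 = (5 − 4) − 0 = 1, and there is no ∂_4, so H_3 ≅ Z.

(K is a triangulation of the 3-sphere S^3.)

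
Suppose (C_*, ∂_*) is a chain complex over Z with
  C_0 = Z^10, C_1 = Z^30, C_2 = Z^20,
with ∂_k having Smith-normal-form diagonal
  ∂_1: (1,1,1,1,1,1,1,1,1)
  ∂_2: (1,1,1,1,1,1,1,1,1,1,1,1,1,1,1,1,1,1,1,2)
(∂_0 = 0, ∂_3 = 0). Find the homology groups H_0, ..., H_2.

H_0: b_0 = 10 − 0 − 9 = 1; torsion from ∂_1 factors > 1: none. So H_0 = Z.
H_1: b_1 = 30 − 9 − 20 = 1; torsion from ∂_2 factors > 1: [2]. So H_1 = Z ⊕ Z/2.
H_2: b_2 = 20 − 20 − 0 = 0; torsion from ∂_3 factors > 1: none. So H_2 = 0.

H_0 = Z,  H_1 = Z ⊕ Z/2,  H_2 = 0.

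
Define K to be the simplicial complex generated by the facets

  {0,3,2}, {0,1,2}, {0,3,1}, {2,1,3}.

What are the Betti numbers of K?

Fix the vertex order 0 < 1 < 2 < 3 and write every simplex with vertices in increasing order. Then dim K = 2 and the simplices of K are:

  0-simplices (4): [0], [1], [2], [3]
  1-simplices (6): [0,1], [0,2], [0,3], [1,2], [1,3], [2,3]
  2-simplices (4): [0,1,2], [0,1,3], [0,2,3], [1,2,3]

giving chain groups C_0 ≅ Z^4, C_1 ≅ Z^6, C_2 ≅ Z^4.

Boundary ∂_1: C_1 → C_0 is given by ∂[p,q] = [q] − [p]. For instance
  ∂[0,2] = [2] − [0].
The 4×6 boundary matrix has rank 3 and Smith normal form diag(1,1,1).

The boundary map ∂_2: C_2 → C_1 maps a triangle to the signed sum of its edges. For instance
  ∂[1,2,3] = [2,3] − [1,3] + [1,2],
  ∂[0,1,2] = [1,2] − [0,2] + [0,1].
The resulting 6×4 matrix has rank 3, and its Smith normal form has invariant factors (1,1,1).

Now H_k = ker ∂_k / im ∂_{k+1}, so:

  H_0: rank C_0 − rank ∂_1 = 4 − 3 = 1, and the invariant factors of ∂_1 are all 1, so H_0 ≅ Z.
  H_1: rank ker ∂_1 − rank ∂_2 = (6 − 3) − 3 = 0, and the invariant factors of ∂_2 are all 1, so H_1 ≅ 0.
  H_2: rank ker ∂_2 − rank ∂_3 = (4 − 3) − 0 = 1, and there is no ∂_3, so H_2 ≅ Z.

Hence the Betti numbers are b_0 = 1, b_1 = 0, b_2 = 1.

b_0 = 1, b_1 = 0, b_2 = 1.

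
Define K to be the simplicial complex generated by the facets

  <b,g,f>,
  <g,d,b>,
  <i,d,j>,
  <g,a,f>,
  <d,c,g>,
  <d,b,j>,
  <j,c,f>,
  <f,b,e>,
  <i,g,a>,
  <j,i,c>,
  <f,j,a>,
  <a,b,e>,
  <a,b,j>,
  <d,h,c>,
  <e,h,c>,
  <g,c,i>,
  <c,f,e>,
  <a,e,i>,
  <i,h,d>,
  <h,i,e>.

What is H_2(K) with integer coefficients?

H_2 ≅ 0.

Order the vertices as a < b < c < d < e < f < g < h < i < j. Listing each simplex with vertices in this order, K has dimension 2 with simplices:

  0-simplices (10): a, b, c, d, e, f, g, h, i, j
  1-simplices (30): ab, ae, af, ag, ai, aj, bd, be, bf, bg, bj, cd, ce, cf, cg, ch, ci, cj, dg, dh, di, dj, ef, eh, ei, fg, fj, gi, hi, ij
  2-simplices (20): abe, abj, aei, afg, afj, agi, bdg, bdj, bef, bfg, cdg, cdh, cef, ceh, cfj, cgi, cij, dhi, dij, ehi

so the chain groups are C_0 ≅ Z^10, C_1 ≅ Z^30, C_2 ≅ Z^20.

The boundary map ∂_1: C_1 → C_0 sends each edge [p,q] (with p < q) to q − p.
The resulting 10×30 matrix has rank 9, and its Smith normal form has invariant factors (1,1,1,1,1,1,1,1,1).

∂_2: C_2 → C_1 acts by ∂[p,q,r] = [q,r] − [p,r] + [p,q]. For instance
  ∂bfg = fg − bg + bf,
  ∂cgi = gi − ci + cg.
This gives a 30×20 integer matrix of rank 20; reducing to Smith normal form yields diagonal entries (1,1,1,1,1,1,1,1,1,1,1,1,1,1,1,1,1,1,1,2).

Computing H_k = (kernel of ∂_k) / (image of ∂_{k+1}):

  H_2: rank ker ∂_2 − rank ∂_3 = (20 − 20) − 0 = 0, and there is no ∂_3, so H_2 ≅ 0.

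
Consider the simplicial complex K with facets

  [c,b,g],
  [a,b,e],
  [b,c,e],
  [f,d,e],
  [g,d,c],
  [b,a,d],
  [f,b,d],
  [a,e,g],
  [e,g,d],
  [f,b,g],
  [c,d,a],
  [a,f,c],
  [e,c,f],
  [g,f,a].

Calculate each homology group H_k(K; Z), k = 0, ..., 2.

H_0 = Z,  H_1 = Z^2,  H_2 = Z.

Order the vertices as a < b < c < d < e < f < g. Listing each simplex with vertices in this order, K has dimension 2 with simplices:

  0-simplices (7): a, b, c, d, e, f, g
  1-simplices (21): ab, ac, ad, ae, af, ag, bc, bd, be, bf, bg, cd, ce, cf, cg, de, df, dg, ef, eg, fg
  2-simplices (14): abd, abe, acd, acf, aeg, afg, bce, bcg, bdf, bfg, cdg, cef, def, deg

so the chain groups are C_0 ≅ Z^7, C_1 ≅ Z^21, C_2 ≅ Z^14.

Boundary ∂_1: C_1 → C_0 sends each edge [p,q] (with p < q) to q − p.
As a 7×21 matrix over Z this has rank 6, with invariant factors (1,1,1,1,1,1).

The boundary map ∂_2: C_2 → C_1 maps a triangle to the signed sum of its edges. For instance
  ∂deg = eg − dg + de,
  ∂afg = fg − ag + af.
This gives a 21×14 integer matrix of rank 13; reducing to Smith normal form yields diagonal entries (1,1,1,1,1,1,1,1,1,1,1,1,1).

Reading off H_k = ker ∂_k / im ∂_{k+1}:

  H_0: rank C_0 − rank ∂_1 = 7 − 6 = 1, and the invariant factors of ∂_1 are all 1, so H_0 ≅ Z.
  H_1: rank ker ∂_1 − rank ∂_2 = (21 − 6) − 13 = 2, and the invariant factors of ∂_2 are all 1, so H_1 ≅ Z^2.
  H_2: rank ker ∂_2 − rank ∂_3 = (14 − 13) − 0 = 1, and there is no ∂_3, so H_2 ≅ Z.

(K is a triangulation of the torus T^2.)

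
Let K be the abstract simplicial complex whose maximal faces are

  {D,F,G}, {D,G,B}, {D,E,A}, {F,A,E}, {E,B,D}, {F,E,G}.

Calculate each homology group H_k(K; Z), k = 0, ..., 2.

Fix the vertex order A < B < D < E < F < G and write every simplex with vertices in increasing order. Then dim K = 2 and the simplices of K are:

  0-simplices (6): A, B, D, E, F, G
  1-simplices (12): AD, AE, AF, BD, BE, BG, DE, DF, DG, EF, EG, FG
  2-simplices (6): ADE, AEF, BDE, BDG, DFG, EFG

so the chain groups are C_0 ≅ Z^6, C_1 ≅ Z^12, C_2 ≅ Z^6.

∂_1: C_1 → C_0 sends each edge [p,q] (with p < q) to q − p.
The resulting 6×12 matrix has rank 5, and its Smith normal form has invariant factors (1,1,1,1,1).

Boundary ∂_2: C_2 → C_1 maps a triangle to the signed sum of its edges. For instance
  ∂AEF = EF − AF + AE,
  ∂ADE = DE − AE + AD.
The resulting 12×6 matrix has rank 6, and its Smith normal form has invariant factors (1,1,1,1,1,1).

Now H_k = ker ∂_k / im ∂_{k+1}, so:

  H_0: rank C_0 − rank ∂_1 = 6 − 5 = 1, and the invariant factors of ∂_1 are all 1, so H_0 = Z.
  H_1: rank ker ∂_1 − rank ∂_2 = (12 − 5) − 6 = 1, and the invariant factors of ∂_2 are all 1, so H_1 = Z.
  H_2: rank ker ∂_2 − rank ∂_3 = (6 − 6) − 0 = 0, and there is no ∂_3, so H_2 = 0.

As a check, the Euler characteristic is 6 − 12 + 6 = 0, which agrees with 1 − 1 + 0 = 0.

H_0 = Z,  H_1 = Z,  H_2 = 0.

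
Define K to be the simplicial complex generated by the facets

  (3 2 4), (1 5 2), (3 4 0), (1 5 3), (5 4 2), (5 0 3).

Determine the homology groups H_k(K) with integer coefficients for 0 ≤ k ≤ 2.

Order the vertices as 0 < 1 < 2 < 3 < 4 < 5. Listing each simplex with vertices in this order, K has dimension 2 with simplices:

  0-simplices (6): [0], [1], [2], [3], [4], [5]
  1-simplices (12): [0,3], [0,4], [0,5], [1,2], [1,3], [1,5], [2,3], [2,4], [2,5], [3,4], [3,5], [4,5]
  2-simplices (6): [0,3,4], [0,3,5], [1,2,5], [1,3,5], [2,3,4], [2,4,5]

giving chain groups C_0 ≅ Z^6, C_1 ≅ Z^12, C_2 ≅ Z^6.

The boundary map ∂_1: C_1 → C_0 is given by ∂[p,q] = [q] − [p].
The 6×12 boundary matrix has rank 5 and Smith normal form diag(1,1,1,1,1).

∂_2: C_2 → C_1 maps a triangle to the signed sum of its edges. For instance
  ∂[1,3,5] = [3,5] − [1,5] + [1,3],
  ∂[0,3,5] = [3,5] − [0,5] + [0,3].
As a 12×6 matrix over Z this has rank 6, with invariant factors (1,1,1,1,1,1).

From H_k ≅ ker(∂_k) / im(∂_{k+1}) we obtain:

  H_0: rank C_0 − rank ∂_1 = 6 − 5 = 1, and the invariant factors of ∂_1 are all 1, so H_0 ≅ Z.
  H_1: rank ker ∂_1 − rank ∂_2 = (12 − 5) − 6 = 1, and the invariant factors of ∂_2 are all 1, so H_1 ≅ Z.
  H_2: rank ker ∂_2 − rank ∂_3 = (6 − 6) − 0 = 0, and there is no ∂_3, so H_2 ≅ 0.

(K is a triangulation of the cylinder S^1 x I.)

H_0 ≅ Z,  H_1 ≅ Z,  H_2 = 0.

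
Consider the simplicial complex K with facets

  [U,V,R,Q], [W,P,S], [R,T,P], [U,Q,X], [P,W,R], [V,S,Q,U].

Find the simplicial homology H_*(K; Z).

Order the vertices as P < Q < R < S < T < U < V < W < X. Listing each simplex with vertices in this order, K has dimension 3 with simplices:

  0-simplices (9): P, Q, R, S, T, U, V, W, X
  1-simplices (18): PR, PS, PT, PW, QR, QS, QU, QV, QX, RT, RU, RV, RW, SU, SV, SW, UV, UX
  2-simplices (11): PRT, PRW, PSW, QRU, QRV, QSU, QSV, QUV, QUX, RUV, SUV
  3-simplices (2): QRUV, QSUV

giving chain groups C_0 ≅ Z^9, C_1 ≅ Z^18, C_2 ≅ Z^11, C_3 ≅ Z^2.

The boundary map ∂_1: C_1 → C_0 is given by ∂[p,q] = [q] − [p]. For instance
  ∂RV = V − R.
The 9×18 boundary matrix has rank 8 and Smith normal form diag(1,1,1,1,1,1,1,1).

∂_2: C_2 → C_1 sends each 2-simplex [p,q,r] to [q,r] − [p,r] + [p,q]. For instance
  ∂SUV = UV − SV + SU,
  ∂QUV = UV − QV + QU.
As a 18×11 matrix over Z this has rank 9, with invariant factors (1,1,1,1,1,1,1,1,1).

Boundary ∂_3: C_3 → C_2 sends each 3-simplex σ to the alternating sum Σ_i (−1)^i (σ with its i-th vertex removed). For instance
  ∂QSUV = SUV − QUV + QSV − QSU,
  ∂QRUV = RUV − QUV + QRV − QRU.
As a 11×2 matrix over Z this has rank 2, with invariant factors (1,1).

Reading off H_k = ker ∂_k / im ∂_{k+1}:

  H_0: rank C_0 − rank ∂_1 = 9 − 8 = 1, and the invariant factors of ∂_1 are all 1, so H_0 ≅ Z.
  H_1: rank ker ∂_1 − rank ∂_2 = (18 − 8) − 9 = 1, and the invariant factors of ∂_2 are all 1, so H_1 ≅ Z.
  H_2: rank ker ∂_2 − rank ∂_3 = (11 − 9) − 2 = 0, and the invariant factors of ∂_3 are all 1, so H_2 ≅ 0.
  H_3: rank ker ∂_3 − rank ∂_4 = (2 − 2) − 0 = 0, and there is no ∂_4, so H_3 ≅ 0.

As a check, the Euler characteristic is 9 − 18 + 11 − 2 = 0, which agrees with 1 − 1 + 0 − 0 = 0.

H_0 ≅ Z,  H_1 ≅ Z,  H_2 = 0,  H_3 = 0.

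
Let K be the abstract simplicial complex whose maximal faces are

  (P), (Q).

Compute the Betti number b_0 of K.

Fix the vertex order P < Q and write every simplex with vertices in increasing order. Then dim K = 0 and the simplices of K are:

  0-simplices (2): P, Q

giving chain groups C_0 ≅ Z^2.

Computing H_k = (kernel of ∂_k) / (image of ∂_{k+1}):

  H_0: rank C_0 − rank ∂_1 = 2 − 0 = 2, and there is no ∂_1, so H_0 ≅ Z^2.

Hence the Betti numbers are b_0 = 2.

b_0 = 2.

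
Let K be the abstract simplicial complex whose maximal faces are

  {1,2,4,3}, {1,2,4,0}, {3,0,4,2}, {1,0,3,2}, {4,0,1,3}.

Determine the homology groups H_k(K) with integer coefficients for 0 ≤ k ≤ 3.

Fix the vertex order 0 < 1 < 2 < 3 < 4 and write every simplex with vertices in increasing order. Then dim K = 3 and the simplices of K are:

  0-simplices (5): [0], [1], [2], [3], [4]
  1-simplices (10): [0,1], [0,2], [0,3], [0,4], [1,2], [1,3], [1,4], [2,3], [2,4], [3,4]
  2-simplices (10): [0,1,2], [0,1,3], [0,1,4], [0,2,3], [0,2,4], [0,3,4], [1,2,3], [1,2,4], [1,3,4], [2,3,4]
  3-simplices (5): [0,1,2,3], [0,1,2,4], [0,1,3,4], [0,2,3,4], [1,2,3,4]

giving chain groups C_0 ≅ Z^5, C_1 ≅ Z^10, C_2 ≅ Z^10, C_3 ≅ Z^5.

The boundary map ∂_1: C_1 → C_0 is given by ∂[p,q] = [q] − [p]. For instance
  ∂[3,4] = [4] − [3].
As a 5×10 matrix over Z this has rank 4, with invariant factors (1,1,1,1).

∂_2: C_2 → C_1 acts by ∂[p,q,r] = [q,r] − [p,r] + [p,q]. For instance
  ∂[1,2,3] = [2,3] − [1,3] + [1,2],
  ∂[0,2,4] = [2,4] − [0,4] + [0,2].
The 10×10 boundary matrix has rank 6 and Smith normal form diag(1,1,1,1,1,1).

The boundary map ∂_3: C_3 → C_2 sends each 3-simplex σ to the alternating sum Σ_i (−1)^i (σ with its i-th vertex removed). For instance
  ∂[0,1,3,4] = [1,3,4] − [0,3,4] + [0,1,4] − [0,1,3],
  ∂[0,1,2,3] = [1,2,3] − [0,2,3] + [0,1,3] − [0,1,2].
This gives a 10×5 integer matrix of rank 4; reducing to Smith normal form yields diagonal entries (1,1,1,1).

Reading off H_k = ker ∂_k / im ∂_{k+1}:

  H_0: rank C_0 − rank ∂_1 = 5 − 4 = 1, and the invariant factors of ∂_1 are all 1, so H_0 = Z.
  H_1: rank ker ∂_1 − rank ∂_2 = (10 − 4) − 6 = 0, and the invariant factors of ∂_2 are all 1, so H_1 = 0.
  H_2: rank ker ∂_2 − rank ∂_3 = (10 − 6) − 4 = 0, and the invariant factors of ∂_3 are all 1, so H_2 = 0.
  H_3: rank ker ∂_3 − rank ∂_4 = (5 − 4) − 0 = 1, and there is no ∂_4, so H_3 = Z.

As a check, the Euler characteristic is 5 − 10 + 10 − 5 = 0, which agrees with 1 − 0 + 0 − 1 = 0.
(K is a triangulation of the 3-sphere S^3.)

H_0 ≅ Z,  H_1 = 0,  H_2 = 0,  H_3 ≅ Z.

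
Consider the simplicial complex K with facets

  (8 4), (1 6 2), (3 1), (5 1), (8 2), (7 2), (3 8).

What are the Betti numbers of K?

Take the total order 1 < 2 < 3 < 4 < 5 < 6 < 7 < 8 on the vertex set. Then K (dimension 2) consists of the simplices:

  0-simplices (8): [1], [2], [3], [4], [5], [6], [7], [8]
  1-simplices (9): [1,2], [1,3], [1,5], [1,6], [2,6], [2,7], [2,8], [3,8], [4,8]
  2-simplices (1): [1,2,6]

Hence C_0 ≅ Z^8, C_1 ≅ Z^9, C_2 ≅ Z^1.

∂_1: C_1 → C_0 maps an edge to its endpoints' difference, ∂[p,q] = q − p. For instance
  ∂[1,6] = [6] − [1].
As a 8×9 matrix over Z this has rank 7, with invariant factors (1,1,1,1,1,1,1).

Boundary ∂_2: C_2 → C_1 acts by ∂[p,q,r] = [q,r] − [p,r] + [p,q]. For instance
  ∂[1,2,6] = [2,6] − [1,6] + [1,2].
The 9×1 boundary matrix has rank 1 and Smith normal form diag(1).

Reading off H_k = ker ∂_k / im ∂_{k+1}:

  H_0: rank C_0 − rank ∂_1 = 8 − 7 = 1, and the invariant factors of ∂_1 are all 1, so H_0 = Z.
  H_1: rank ker ∂_1 − rank ∂_2 = (9 − 7) − 1 = 1, and the invariant factors of ∂_2 are all 1, so H_1 = Z.
  H_2: rank ker ∂_2 − rank ∂_3 = (1 − 1) − 0 = 0, and there is no ∂_3, so H_2 = 0.

Hence the Betti numbers are b_0 = 1, b_1 = 1, b_2 = 0.

b_0 = 1, b_1 = 1, b_2 = 0.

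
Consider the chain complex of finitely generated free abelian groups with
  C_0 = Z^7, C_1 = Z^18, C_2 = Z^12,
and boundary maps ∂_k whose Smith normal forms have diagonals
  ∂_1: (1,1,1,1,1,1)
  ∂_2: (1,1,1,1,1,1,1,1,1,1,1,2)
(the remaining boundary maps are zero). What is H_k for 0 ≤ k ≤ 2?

H_0 ≅ Z,  H_1 ≅ Z_2,  H_2 = 0.

H_0: b_0 = 7 − 0 − 6 = 1; torsion from ∂_1 factors > 1: none. So H_0 ≅ Z.
H_1: b_1 = 18 − 6 − 12 = 0; torsion from ∂_2 factors > 1: [2]. So H_1 ≅ Z_2.
H_2: b_2 = 12 − 12 − 0 = 0; torsion from ∂_3 factors > 1: none. So H_2 ≅ 0.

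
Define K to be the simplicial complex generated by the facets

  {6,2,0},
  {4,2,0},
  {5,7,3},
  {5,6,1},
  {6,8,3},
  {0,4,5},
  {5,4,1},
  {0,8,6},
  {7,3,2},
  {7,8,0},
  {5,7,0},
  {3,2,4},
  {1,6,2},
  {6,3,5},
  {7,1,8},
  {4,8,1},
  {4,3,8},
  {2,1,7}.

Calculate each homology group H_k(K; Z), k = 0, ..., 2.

H_0 ≅ Z,  H_1 ≅ Z^2,  H_2 ≅ Z.

Fix the vertex order 0 < 1 < 2 < 3 < 4 < 5 < 6 < 7 < 8 and write every simplex with vertices in increasing order. Then dim K = 2 and the simplices of K are:

  0-simplices (9): [0], [1], [2], [3], [4], [5], [6], [7], [8]
  1-simplices (27): (27 of them)
  2-simplices (18): [0,2,4], [0,2,6], [0,4,5], [0,5,7], [0,6,8], [0,7,8], [1,2,6], [1,2,7], [1,4,5], [1,4,8], [1,5,6], [1,7,8], [2,3,4], [2,3,7], [3,4,8], [3,5,6], [3,5,7], [3,6,8]

so the chain groups are C_0 ≅ Z^9, C_1 ≅ Z^27, C_2 ≅ Z^18.

Boundary ∂_1: C_1 → C_0 is given by ∂[p,q] = [q] − [p]. For instance
  ∂[3,6] = [6] − [3].
The 9×27 boundary matrix has rank 8 and Smith normal form diag(1,1,1,1,1,1,1,1).

∂_2: C_2 → C_1 sends each 2-simplex [p,q,r] to [q,r] − [p,r] + [p,q]. For instance
  ∂[0,4,5] = [4,5] − [0,5] + [0,4],
  ∂[0,2,6] = [2,6] − [0,6] + [0,2].
As a 27×18 matrix over Z this has rank 17, with invariant factors (1,1,1,1,1,1,1,1,1,1,1,1,1,1,1,1,1).

Computing H_k = (kernel of ∂_k) / (image of ∂_{k+1}):

  H_0: rank C_0 − rank ∂_1 = 9 − 8 = 1, and the invariant factors of ∂_1 are all 1, so H_0 ≅ Z.
  H_1: rank ker ∂_1 − rank ∂_2 = (27 − 8) − 17 = 2, and the invariant factors of ∂_2 are all 1, so H_1 ≅ Z^2.
  H_2: rank ker ∂_2 − rank ∂_3 = (18 − 17) − 0 = 1, and there is no ∂_3, so H_2 ≅ Z.

As a check, the Euler characteristic is 9 − 27 + 18 = 0, which agrees with 1 − 2 + 1 = 0.
(K is a triangulation of the torus T^2.)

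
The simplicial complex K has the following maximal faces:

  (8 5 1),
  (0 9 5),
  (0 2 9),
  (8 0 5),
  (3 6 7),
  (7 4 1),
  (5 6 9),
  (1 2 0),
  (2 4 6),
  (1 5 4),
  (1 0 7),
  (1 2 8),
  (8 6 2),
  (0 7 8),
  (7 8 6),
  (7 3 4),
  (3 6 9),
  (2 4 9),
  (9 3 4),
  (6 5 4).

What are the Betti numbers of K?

Take the total order 0 < 1 < 2 < 3 < 4 < 5 < 6 < 7 < 8 < 9 on the vertex set. Then K (dimension 2) consists of the simplices:

  0-simplices (10): [0], [1], [2], [3], [4], [5], [6], [7], [8], [9]
  1-simplices (30): (30 of them)
  2-simplices (20): (20 of them)

giving chain groups C_0 ≅ Z^10, C_1 ≅ Z^30, C_2 ≅ Z^20.

The boundary map ∂_1: C_1 → C_0 is given by ∂[p,q] = [q] − [p].
The resulting 10×30 matrix has rank 9, and its Smith normal form has invariant factors (1,1,1,1,1,1,1,1,1).

The boundary map ∂_2: C_2 → C_1 sends each 2-simplex [p,q,r] to [q,r] − [p,r] + [p,q]. For instance
  ∂[4,5,6] = [5,6] − [4,6] + [4,5],
  ∂[2,6,8] = [6,8] − [2,8] + [2,6].
The 30×20 boundary matrix has rank 20 and Smith normal form diag(1,1,1,1,1,1,1,1,1,1,1,1,1,1,1,1,1,1,1,2).

Computing H_k = (kernel of ∂_k) / (image of ∂_{k+1}):

  H_0: rank C_0 − rank ∂_1 = 10 − 9 = 1, and the invariant factors of ∂_1 are all 1, so H_0 = Z.
  H_1: rank ker ∂_1 − rank ∂_2 = (30 − 9) − 20 = 1, and ∂_2 has invariant factor 2 > 1, so H_1 = Z × Z/2.
  H_2: rank ker ∂_2 − rank ∂_3 = (20 − 20) − 0 = 0, and there is no ∂_3, so H_2 = 0.

(K is a triangulation of the Klein bottle.)

Hence the Betti numbers are b_0 = 1, b_1 = 1, b_2 = 0.

b_0 = 1, b_1 = 1, b_2 = 0.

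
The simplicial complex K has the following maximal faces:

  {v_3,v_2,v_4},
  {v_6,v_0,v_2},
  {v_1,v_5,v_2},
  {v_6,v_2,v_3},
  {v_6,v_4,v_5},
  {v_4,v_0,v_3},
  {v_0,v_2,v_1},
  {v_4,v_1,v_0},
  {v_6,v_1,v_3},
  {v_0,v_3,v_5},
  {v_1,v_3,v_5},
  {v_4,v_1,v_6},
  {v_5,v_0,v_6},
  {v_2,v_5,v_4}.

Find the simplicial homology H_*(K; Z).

H_0 = Z,  H_1 = Z^2,  H_2 = Z.

Order the vertices as v_0 < v_1 < v_2 < v_3 < v_4 < v_5 < v_6. Listing each simplex with vertices in this order, K has dimension 2 with simplices:

  0-simplices (7): [v_0], [v_1], [v_2], [v_3], [v_4], [v_5], [v_6]
  1-simplices (21): (21 of them)
  2-simplices (14): (14 of them)

giving chain groups C_0 ≅ Z^7, C_1 ≅ Z^21, C_2 ≅ Z^14.

∂_1: C_1 → C_0 is given by ∂[p,q] = [q] − [p].
The 7×21 boundary matrix has rank 6 and Smith normal form diag(1,1,1,1,1,1).

The boundary map ∂_2: C_2 → C_1 acts by ∂[p,q,r] = [q,r] − [p,r] + [p,q]. For instance
  ∂[v_1,v_2,v_5] = [v_2,v_5] − [v_1,v_5] + [v_1,v_2],
  ∂[v_2,v_4,v_5] = [v_4,v_5] − [v_2,v_5] + [v_2,v_4].
The resulting 21×14 matrix has rank 13, and its Smith normal form has invariant factors (1,1,1,1,1,1,1,1,1,1,1,1,1).

Now H_k = ker ∂_k / im ∂_{k+1}, so:

  H_0: rank C_0 − rank ∂_1 = 7 − 6 = 1, and the invariant factors of ∂_1 are all 1, so H_0 = Z.
  H_1: rank ker ∂_1 − rank ∂_2 = (21 − 6) − 13 = 2, and the invariant factors of ∂_2 are all 1, so H_1 = Z^2.
  H_2: rank ker ∂_2 − rank ∂_3 = (14 − 13) − 0 = 1, and there is no ∂_3, so H_2 = Z.

(K is a triangulation of the torus T^2.)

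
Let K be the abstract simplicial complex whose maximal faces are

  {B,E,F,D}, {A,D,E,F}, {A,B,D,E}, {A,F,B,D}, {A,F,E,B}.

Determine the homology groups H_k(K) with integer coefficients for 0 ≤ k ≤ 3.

Fix the vertex order A < B < D < E < F and write every simplex with vertices in increasing order. Then dim K = 3 and the simplices of K are:

  0-simplices (5): A, B, D, E, F
  1-simplices (10): AB, AD, AE, AF, BD, BE, BF, DE, DF, EF
  2-simplices (10): ABD, ABE, ABF, ADE, ADF, AEF, BDE, BDF, BEF, DEF
  3-simplices (5): ABDE, ABDF, ABEF, ADEF, BDEF

giving chain groups C_0 ≅ Z^5, C_1 ≅ Z^10, C_2 ≅ Z^10, C_3 ≅ Z^5.

∂_1: C_1 → C_0 sends each edge [p,q] (with p < q) to q − p.
As a 5×10 matrix over Z this has rank 4, with invariant factors (1,1,1,1).

Boundary ∂_2: C_2 → C_1 sends each 2-simplex [p,q,r] to [q,r] − [p,r] + [p,q]. For instance
  ∂AEF = EF − AF + AE,
  ∂ABE = BE − AE + AB.
This gives a 10×10 integer matrix of rank 6; reducing to Smith normal form yields diagonal entries (1,1,1,1,1,1).

∂_3: C_3 → C_2 sends each 3-simplex σ to the alternating sum Σ_i (−1)^i (σ with its i-th vertex removed). For instance
  ∂ABDF = BDF − ADF + ABF − ABD,
  ∂BDEF = DEF − BEF + BDF − BDE.
The 10×5 boundary matrix has rank 4 and Smith normal form diag(1,1,1,1).

Now H_k = ker ∂_k / im ∂_{k+1}, so:

  H_0: rank C_0 − rank ∂_1 = 5 − 4 = 1, and the invariant factors of ∂_1 are all 1, so H_0 ≅ Z.
  H_1: rank ker ∂_1 − rank ∂_2 = (10 − 4) − 6 = 0, and the invariant factors of ∂_2 are all 1, so H_1 ≅ 0.
  H_2: rank ker ∂_2 − rank ∂_3 = (10 − 6) − 4 = 0, and the invariant factors of ∂_3 are all 1, so H_2 ≅ 0.
  H_3: rank ker ∂_3 − rank ∂_4 = (5 − 4) − 0 = 1, and there is no ∂_4, so H_3 ≅ Z.

As a check, the Euler characteristic is 5 − 10 + 10 − 5 = 0, which agrees with 1 − 0 + 0 − 1 = 0.

H_0 = Z,  H_1 = 0,  H_2 = 0,  H_3 = Z.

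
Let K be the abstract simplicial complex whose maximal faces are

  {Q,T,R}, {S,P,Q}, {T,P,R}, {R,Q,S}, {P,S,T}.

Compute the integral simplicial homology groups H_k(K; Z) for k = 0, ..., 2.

Take the total order P < Q < R < S < T on the vertex set. Then K (dimension 2) consists of the simplices:

  0-simplices (5): P, Q, R, S, T
  1-simplices (10): PQ, PR, PS, PT, QR, QS, QT, RS, RT, ST
  2-simplices (5): PQS, PRT, PST, QRS, QRT

Hence C_0 ≅ Z^5, C_1 ≅ Z^10, C_2 ≅ Z^5.

Boundary ∂_1: C_1 → C_0 maps an edge to its endpoints' difference, ∂[p,q] = q − p. For instance
  ∂QR = R − Q.
The resulting 5×10 matrix has rank 4, and its Smith normal form has invariant factors (1,1,1,1).

The boundary map ∂_2: C_2 → C_1 sends each 2-simplex [p,q,r] to [q,r] − [p,r] + [p,q]. For instance
  ∂PST = ST − PT + PS,
  ∂QRT = RT − QT + QR.
The resulting 10×5 matrix has rank 5, and its Smith normal form has invariant factors (1,1,1,1,1).

Computing H_k = (kernel of ∂_k) / (image of ∂_{k+1}):

  H_0: rank C_0 − rank ∂_1 = 5 − 4 = 1, and the invariant factors of ∂_1 are all 1, so H_0 ≅ Z.
  H_1: rank ker ∂_1 − rank ∂_2 = (10 − 4) − 5 = 1, and the invariant factors of ∂_2 are all 1, so H_1 ≅ Z.
  H_2: rank ker ∂_2 − rank ∂_3 = (5 − 5) − 0 = 0, and there is no ∂_3, so H_2 ≅ 0.

(K is a triangulation of the Möbius band.)

H_0 = Z,  H_1 = Z,  H_2 = 0.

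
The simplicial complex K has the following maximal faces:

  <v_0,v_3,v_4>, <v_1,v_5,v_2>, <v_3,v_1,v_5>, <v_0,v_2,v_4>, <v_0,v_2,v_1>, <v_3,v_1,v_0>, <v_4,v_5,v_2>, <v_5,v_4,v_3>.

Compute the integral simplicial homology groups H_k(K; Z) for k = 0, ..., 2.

H_0 = Z,  H_1 = 0,  H_2 = Z.

K has 6 vertices, 12 edges, 8 triangles.
rank ∂_0 = 0, rank ∂_1 = 5 ⇒ b_0 = 6 − 0 − 5 = 1; all invariant factors of ∂_1 are 1 so no torsion. So H_0 ≅ Z.
rank ∂_1 = 5, rank ∂_2 = 7 ⇒ b_1 = 12 − 5 − 7 = 0; all invariant factors of ∂_2 are 1 so no torsion. So H_1 ≅ 0.
rank ∂_2 = 7, rank ∂_3 = 0 ⇒ b_2 = 8 − 7 − 0 = 1. So H_2 ≅ Z.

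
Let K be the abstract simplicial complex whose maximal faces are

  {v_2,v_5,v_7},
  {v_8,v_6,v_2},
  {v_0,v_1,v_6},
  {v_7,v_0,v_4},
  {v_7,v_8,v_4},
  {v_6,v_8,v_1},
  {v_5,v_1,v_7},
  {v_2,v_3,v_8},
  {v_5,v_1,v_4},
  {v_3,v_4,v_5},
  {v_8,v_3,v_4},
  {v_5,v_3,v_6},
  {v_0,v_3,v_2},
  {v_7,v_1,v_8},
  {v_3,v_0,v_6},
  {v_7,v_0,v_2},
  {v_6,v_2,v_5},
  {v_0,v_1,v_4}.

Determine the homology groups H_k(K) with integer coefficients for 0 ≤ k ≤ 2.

H_0 = Z,  H_1 = Z ⊕ Z/2Z,  H_2 = 0.

We work with the vertex ordering v_0 < v_1 < v_2 < v_3 < v_4 < v_5 < v_6 < v_7 < v_8. The simplices of K, each written with vertices in increasing order, are:

  0-simplices (9): [v_0], [v_1], [v_2], [v_3], [v_4], [v_5], [v_6], [v_7], [v_8]
  1-simplices (27): (27 of them)
  2-simplices (18): (18 of them)

Hence C_0 ≅ Z^9, C_1 ≅ Z^27, C_2 ≅ Z^18.

The boundary map ∂_1: C_1 → C_0 is given by ∂[p,q] = [q] − [p].
This gives a 9×27 integer matrix of rank 8; reducing to Smith normal form yields diagonal entries (1,1,1,1,1,1,1,1).

∂_2: C_2 → C_1 acts by ∂[p,q,r] = [q,r] − [p,r] + [p,q]. For instance
  ∂[v_1,v_5,v_7] = [v_5,v_7] − [v_1,v_7] + [v_1,v_5],
  ∂[v_3,v_5,v_6] = [v_5,v_6] − [v_3,v_6] + [v_3,v_5].
As a 27×18 matrix over Z this has rank 18, with invariant factors (1,1,1,1,1,1,1,1,1,1,1,1,1,1,1,1,1,2).

Computing H_k = (kernel of ∂_k) / (image of ∂_{k+1}):

  H_0: rank C_0 − rank ∂_1 = 9 − 8 = 1, and the invariant factors of ∂_1 are all 1, so H_0 = Z.
  H_1: rank ker ∂_1 − rank ∂_2 = (27 − 8) − 18 = 1, and ∂_2 has invariant factor 2 > 1, so H_1 = Z ⊕ Z/2Z.
  H_2: rank ker ∂_2 − rank ∂_3 = (18 − 18) − 0 = 0, and there is no ∂_3, so H_2 = 0.

As a check, the Euler characteristic is 9 − 27 + 18 = 0, which agrees with 1 − 1 + 0 = 0.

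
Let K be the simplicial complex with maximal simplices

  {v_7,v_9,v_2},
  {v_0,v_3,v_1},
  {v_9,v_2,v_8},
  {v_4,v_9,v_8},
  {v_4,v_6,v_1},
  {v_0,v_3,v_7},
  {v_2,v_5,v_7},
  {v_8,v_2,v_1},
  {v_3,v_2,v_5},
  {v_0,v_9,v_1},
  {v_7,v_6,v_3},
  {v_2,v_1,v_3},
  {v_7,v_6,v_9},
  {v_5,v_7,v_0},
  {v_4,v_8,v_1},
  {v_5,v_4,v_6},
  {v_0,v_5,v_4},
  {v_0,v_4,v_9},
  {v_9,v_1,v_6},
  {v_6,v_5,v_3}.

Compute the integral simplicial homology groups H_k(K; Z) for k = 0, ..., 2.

H_0 ≅ Z,  H_1 ≅ Z ⊕ Z/2Z,  H_2 = 0.

Order the vertices as v_0 < v_1 < v_2 < v_3 < v_4 < v_5 < v_6 < v_7 < v_8 < v_9. Listing each simplex with vertices in this order, K has dimension 2 with simplices:

  0-simplices (10): [v_0], [v_1], [v_2], [v_3], [v_4], [v_5], [v_6], [v_7], [v_8], [v_9]
  1-simplices (30): (30 of them)
  2-simplices (20): (20 of them)

so the chain groups are C_0 ≅ Z^10, C_1 ≅ Z^30, C_2 ≅ Z^20.

∂_1: C_1 → C_0 maps an edge to its endpoints' difference, ∂[p,q] = q − p.
This gives a 10×30 integer matrix of rank 9; reducing to Smith normal form yields diagonal entries (1,1,1,1,1,1,1,1,1).

The boundary map ∂_2: C_2 → C_1 acts by ∂[p,q,r] = [q,r] − [p,r] + [p,q]. For instance
  ∂[v_0,v_1,v_3] = [v_1,v_3] − [v_0,v_3] + [v_0,v_1],
  ∂[v_4,v_5,v_6] = [v_5,v_6] − [v_4,v_6] + [v_4,v_5].
The 30×20 boundary matrix has rank 20 and Smith normal form diag(1,1,1,1,1,1,1,1,1,1,1,1,1,1,1,1,1,1,1,2).

Computing H_k = (kernel of ∂_k) / (image of ∂_{k+1}):

  H_0: rank C_0 − rank ∂_1 = 10 − 9 = 1, and the invariant factors of ∂_1 are all 1, so H_0 = Z.
  H_1: rank ker ∂_1 − rank ∂_2 = (30 − 9) − 20 = 1, and ∂_2 has invariant factor 2 > 1, so H_1 = Z ⊕ Z/2Z.
  H_2: rank ker ∂_2 − rank ∂_3 = (20 − 20) − 0 = 0, and there is no ∂_3, so H_2 = 0.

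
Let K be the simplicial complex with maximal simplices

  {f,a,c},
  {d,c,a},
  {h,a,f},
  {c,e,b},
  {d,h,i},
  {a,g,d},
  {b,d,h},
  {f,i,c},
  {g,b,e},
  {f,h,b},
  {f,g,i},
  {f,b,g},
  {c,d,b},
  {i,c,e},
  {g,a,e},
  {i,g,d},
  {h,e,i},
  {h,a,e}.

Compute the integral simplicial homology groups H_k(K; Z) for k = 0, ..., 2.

H_0 = Z,  H_1 = Z^2,  H_2 = Z.

Order the vertices as a < b < c < d < e < f < g < h < i. Listing each simplex with vertices in this order, K has dimension 2 with simplices:

  0-simplices (9): a, b, c, d, e, f, g, h, i
  1-simplices (27): ac, ad, ae, af, ag, ah, bc, bd, be, bf, bg, bh, cd, ce, cf, ci, dg, dh, di, eg, eh, ei, fg, fh, fi, gi, hi
  2-simplices (18): acd, acf, adg, aeg, aeh, afh, bcd, bce, bdh, beg, bfg, bfh, cei, cfi, dgi, dhi, ehi, fgi

Hence C_0 ≅ Z^9, C_1 ≅ Z^27, C_2 ≅ Z^18.

The boundary map ∂_1: C_1 → C_0 maps an edge to its endpoints' difference, ∂[p,q] = q − p. For instance
  ∂dh = h − d.
As a 9×27 matrix over Z this has rank 8, with invariant factors (1,1,1,1,1,1,1,1).

∂_2: C_2 → C_1 acts by ∂[p,q,r] = [q,r] − [p,r] + [p,q]. For instance
  ∂ehi = hi − ei + eh,
  ∂bfh = fh − bh + bf.
This gives a 27×18 integer matrix of rank 17; reducing to Smith normal form yields diagonal entries (1,1,1,1,1,1,1,1,1,1,1,1,1,1,1,1,1).

From H_k ≅ ker(∂_k) / im(∂_{k+1}) we obtain:

  H_0: rank C_0 − rank ∂_1 = 9 − 8 = 1, and the invariant factors of ∂_1 are all 1, so H_0 = Z.
  H_1: rank ker ∂_1 − rank ∂_2 = (27 − 8) − 17 = 2, and the invariant factors of ∂_2 are all 1, so H_1 = Z^2.
  H_2: rank ker ∂_2 − rank ∂_3 = (18 − 17) − 0 = 1, and there is no ∂_3, so H_2 = Z.

As a check, the Euler characteristic is 9 − 27 + 18 = 0, which agrees with 1 − 2 + 1 = 0.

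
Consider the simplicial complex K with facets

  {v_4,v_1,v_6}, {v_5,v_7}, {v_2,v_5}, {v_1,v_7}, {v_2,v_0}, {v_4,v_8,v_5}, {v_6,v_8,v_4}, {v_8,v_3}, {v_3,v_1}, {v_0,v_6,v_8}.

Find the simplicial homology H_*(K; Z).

Order the vertices as v_0 < v_1 < v_2 < v_3 < v_4 < v_5 < v_6 < v_7 < v_8. Listing each simplex with vertices in this order, K has dimension 2 with simplices:

  0-simplices (9): [v_0], [v_1], [v_2], [v_3], [v_4], [v_5], [v_6], [v_7], [v_8]
  1-simplices (15): (15 of them)
  2-simplices (4): [v_0,v_6,v_8], [v_1,v_4,v_6], [v_4,v_5,v_8], [v_4,v_6,v_8]

so the chain groups are C_0 ≅ Z^9, C_1 ≅ Z^15, C_2 ≅ Z^4.

Boundary ∂_1: C_1 → C_0 maps an edge to its endpoints' difference, ∂[p,q] = q − p. For instance
  ∂[v_1,v_3] = [v_3] − [v_1].
This gives a 9×15 integer matrix of rank 8; reducing to Smith normal form yields diagonal entries (1,1,1,1,1,1,1,1).

Boundary ∂_2: C_2 → C_1 sends each 2-simplex [p,q,r] to [q,r] − [p,r] + [p,q]. For instance
  ∂[v_0,v_6,v_8] = [v_6,v_8] − [v_0,v_8] + [v_0,v_6],
  ∂[v_1,v_4,v_6] = [v_4,v_6] − [v_1,v_6] + [v_1,v_4].
As a 15×4 matrix over Z this has rank 4, with invariant factors (1,1,1,1).

Computing H_k = (kernel of ∂_k) / (image of ∂_{k+1}):

  H_0: rank C_0 − rank ∂_1 = 9 − 8 = 1, and the invariant factors of ∂_1 are all 1, so H_0 ≅ Z.
  H_1: rank ker ∂_1 − rank ∂_2 = (15 − 8) − 4 = 3, and the invariant factors of ∂_2 are all 1, so H_1 ≅ Z^3.
  H_2: rank ker ∂_2 − rank ∂_3 = (4 − 4) − 0 = 0, and there is no ∂_3, so H_2 ≅ 0.

H_0 ≅ Z,  H_1 ≅ Z^3,  H_2 = 0.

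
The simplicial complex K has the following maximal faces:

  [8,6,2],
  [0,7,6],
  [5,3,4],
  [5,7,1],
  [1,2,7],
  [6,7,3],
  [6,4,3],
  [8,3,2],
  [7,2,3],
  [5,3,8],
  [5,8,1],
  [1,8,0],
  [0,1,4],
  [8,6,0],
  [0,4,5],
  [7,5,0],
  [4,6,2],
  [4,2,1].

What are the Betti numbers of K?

b_0 = 1, b_1 = 1, b_2 = 0.

Fix the vertex order 0 < 1 < 2 < 3 < 4 < 5 < 6 < 7 < 8 and write every simplex with vertices in increasing order. Then dim K = 2 and the simplices of K are:

  0-simplices (9): [0], [1], [2], [3], [4], [5], [6], [7], [8]
  1-simplices (27): (27 of them)
  2-simplices (18): [0,1,4], [0,1,8], [0,4,5], [0,5,7], [0,6,7], [0,6,8], [1,2,4], [1,2,7], [1,5,7], [1,5,8], [2,3,7], [2,3,8], [2,4,6], [2,6,8], [3,4,5], [3,4,6], [3,5,8], [3,6,7]

so the chain groups are C_0 ≅ Z^9, C_1 ≅ Z^27, C_2 ≅ Z^18.

The boundary map ∂_1: C_1 → C_0 is given by ∂[p,q] = [q] − [p].
As a 9×27 matrix over Z this has rank 8, with invariant factors (1,1,1,1,1,1,1,1).

∂_2: C_2 → C_1 acts by ∂[p,q,r] = [q,r] − [p,r] + [p,q]. For instance
  ∂[0,5,7] = [5,7] − [0,7] + [0,5],
  ∂[0,4,5] = [4,5] − [0,5] + [0,4].
The 27×18 boundary matrix has rank 18 and Smith normal form diag(1,1,1,1,1,1,1,1,1,1,1,1,1,1,1,1,1,2).

Reading off H_k = ker ∂_k / im ∂_{k+1}:

  H_0: rank C_0 − rank ∂_1 = 9 − 8 = 1, and the invariant factors of ∂_1 are all 1, so H_0 ≅ Z.
  H_1: rank ker ∂_1 − rank ∂_2 = (27 − 8) − 18 = 1, and ∂_2 has invariant factor 2 > 1, so H_1 ≅ Z ⊕ Z/2.
  H_2: rank ker ∂_2 − rank ∂_3 = (18 − 18) − 0 = 0, and there is no ∂_3, so H_2 ≅ 0.

Hence the Betti numbers are b_0 = 1, b_1 = 1, b_2 = 0.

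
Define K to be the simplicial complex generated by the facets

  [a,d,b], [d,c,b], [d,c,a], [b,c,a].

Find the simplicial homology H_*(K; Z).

K has 4 vertices, 6 edges, 4 triangles.
rank ∂_0 = 0, rank ∂_1 = 3 ⇒ b_0 = 4 − 0 − 3 = 1; all invariant factors of ∂_1 are 1 so no torsion. So H_0 = Z.
rank ∂_1 = 3, rank ∂_2 = 3 ⇒ b_1 = 6 − 3 − 3 = 0; all invariant factors of ∂_2 are 1 so no torsion. So H_1 = 0.
rank ∂_2 = 3, rank ∂_3 = 0 ⇒ b_2 = 4 − 3 − 0 = 1. So H_2 = Z.

H_0 = Z,  H_1 = 0,  H_2 = Z.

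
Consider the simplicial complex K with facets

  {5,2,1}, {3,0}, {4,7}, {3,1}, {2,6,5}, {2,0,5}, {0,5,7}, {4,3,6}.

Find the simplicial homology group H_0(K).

H_0 = Z.

Fix the vertex order 0 < 1 < 2 < 3 < 4 < 5 < 6 < 7 and write every simplex with vertices in increasing order. Then dim K = 2 and the simplices of K are:

  0-simplices (8): [0], [1], [2], [3], [4], [5], [6], [7]
  1-simplices (15): [0,2], [0,3], [0,5], [0,7], [1,2], [1,3], [1,5], [2,5], [2,6], [3,4], [3,6], [4,6], [4,7], [5,6], [5,7]
  2-simplices (5): [0,2,5], [0,5,7], [1,2,5], [2,5,6], [3,4,6]

so the chain groups are C_0 ≅ Z^8, C_1 ≅ Z^15, C_2 ≅ Z^5.

The boundary map ∂_1: C_1 → C_0 sends each edge [p,q] (with p < q) to q − p. For instance
  ∂[5,7] = [7] − [5].
This gives a 8×15 integer matrix of rank 7; reducing to Smith normal form yields diagonal entries (1,1,1,1,1,1,1).

Boundary ∂_2: C_2 → C_1 sends each 2-simplex [p,q,r] to [q,r] − [p,r] + [p,q]. For instance
  ∂[0,5,7] = [5,7] − [0,7] + [0,5],
  ∂[2,5,6] = [5,6] − [2,6] + [2,5].
As a 15×5 matrix over Z this has rank 5, with invariant factors (1,1,1,1,1).

Now H_k = ker ∂_k / im ∂_{k+1}, so:

  H_0: rank C_0 − rank ∂_1 = 8 − 7 = 1, and the invariant factors of ∂_1 are all 1, so H_0 ≅ Z.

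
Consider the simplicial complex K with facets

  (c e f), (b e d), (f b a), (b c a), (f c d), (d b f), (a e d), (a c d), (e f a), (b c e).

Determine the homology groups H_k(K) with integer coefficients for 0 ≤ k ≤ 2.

H_0 = Z,  H_1 = Z/2,  H_2 = 0.

Take the total order a < b < c < d < e < f on the vertex set. Then K (dimension 2) consists of the simplices:

  0-simplices (6): a, b, c, d, e, f
  1-simplices (15): ab, ac, ad, ae, af, bc, bd, be, bf, cd, ce, cf, de, df, ef
  2-simplices (10): abc, abf, acd, ade, aef, bce, bde, bdf, cdf, cef

giving chain groups C_0 ≅ Z^6, C_1 ≅ Z^15, C_2 ≅ Z^10.

Boundary ∂_1: C_1 → C_0 is given by ∂[p,q] = [q] − [p].
This gives a 6×15 integer matrix of rank 5; reducing to Smith normal form yields diagonal entries (1,1,1,1,1).

The boundary map ∂_2: C_2 → C_1 maps a triangle to the signed sum of its edges. For instance
  ∂bde = de − be + bd,
  ∂abc = bc − ac + ab.
The 15×10 boundary matrix has rank 10 and Smith normal form diag(1,1,1,1,1,1,1,1,1,2).

Computing H_k = (kernel of ∂_k) / (image of ∂_{k+1}):

  H_0: rank C_0 − rank ∂_1 = 6 − 5 = 1, and the invariant factors of ∂_1 are all 1, so H_0 = Z.
  H_1: rank ker ∂_1 − rank ∂_2 = (15 − 5) − 10 = 0, and ∂_2 has invariant factor 2 > 1, so H_1 = Z/2.
  H_2: rank ker ∂_2 − rank ∂_3 = (10 − 10) − 0 = 0, and there is no ∂_3, so H_2 = 0.

As a check, the Euler characteristic is 6 − 15 + 10 = 1, which agrees with 1 − 0 + 0 = 1.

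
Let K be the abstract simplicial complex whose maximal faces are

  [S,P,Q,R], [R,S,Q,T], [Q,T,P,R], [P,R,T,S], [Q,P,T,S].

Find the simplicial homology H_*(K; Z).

We work with the vertex ordering P < Q < R < S < T. The simplices of K, each written with vertices in increasing order, are:

  0-simplices (5): P, Q, R, S, T
  1-simplices (10): PQ, PR, PS, PT, QR, QS, QT, RS, RT, ST
  2-simplices (10): PQR, PQS, PQT, PRS, PRT, PST, QRS, QRT, QST, RST
  3-simplices (5): PQRS, PQRT, PQST, PRST, QRST

giving chain groups C_0 ≅ Z^5, C_1 ≅ Z^10, C_2 ≅ Z^10, C_3 ≅ Z^5.

The boundary map ∂_1: C_1 → C_0 is given by ∂[p,q] = [q] − [p]. For instance
  ∂QR = R − Q.
This gives a 5×10 integer matrix of rank 4; reducing to Smith normal form yields diagonal entries (1,1,1,1).

The boundary map ∂_2: C_2 → C_1 acts by ∂[p,q,r] = [q,r] − [p,r] + [p,q]. For instance
  ∂PQT = QT − PT + PQ,
  ∂PST = ST − PT + PS.
As a 10×10 matrix over Z this has rank 6, with invariant factors (1,1,1,1,1,1).

The boundary map ∂_3: C_3 → C_2 sends each 3-simplex σ to the alternating sum Σ_i (−1)^i (σ with its i-th vertex removed). For instance
  ∂PRST = RST − PST + PRT − PRS,
  ∂PQRT = QRT − PRT + PQT − PQR.
The resulting 10×5 matrix has rank 4, and its Smith normal form has invariant factors (1,1,1,1).

Now H_k = ker ∂_k / im ∂_{k+1}, so:

  H_0: rank C_0 − rank ∂_1 = 5 − 4 = 1, and the invariant factors of ∂_1 are all 1, so H_0 = Z.
  H_1: rank ker ∂_1 − rank ∂_2 = (10 − 4) − 6 = 0, and the invariant factors of ∂_2 are all 1, so H_1 = 0.
  H_2: rank ker ∂_2 − rank ∂_3 = (10 − 6) − 4 = 0, and the invariant factors of ∂_3 are all 1, so H_2 = 0.
  H_3: rank ker ∂_3 − rank ∂_4 = (5 − 4) − 0 = 1, and there is no ∂_4, so H_3 = Z.

As a check, the Euler characteristic is 5 − 10 + 10 − 5 = 0, which agrees with 1 − 0 + 0 − 1 = 0.

H_0 ≅ Z,  H_1 = 0,  H_2 = 0,  H_3 ≅ Z.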